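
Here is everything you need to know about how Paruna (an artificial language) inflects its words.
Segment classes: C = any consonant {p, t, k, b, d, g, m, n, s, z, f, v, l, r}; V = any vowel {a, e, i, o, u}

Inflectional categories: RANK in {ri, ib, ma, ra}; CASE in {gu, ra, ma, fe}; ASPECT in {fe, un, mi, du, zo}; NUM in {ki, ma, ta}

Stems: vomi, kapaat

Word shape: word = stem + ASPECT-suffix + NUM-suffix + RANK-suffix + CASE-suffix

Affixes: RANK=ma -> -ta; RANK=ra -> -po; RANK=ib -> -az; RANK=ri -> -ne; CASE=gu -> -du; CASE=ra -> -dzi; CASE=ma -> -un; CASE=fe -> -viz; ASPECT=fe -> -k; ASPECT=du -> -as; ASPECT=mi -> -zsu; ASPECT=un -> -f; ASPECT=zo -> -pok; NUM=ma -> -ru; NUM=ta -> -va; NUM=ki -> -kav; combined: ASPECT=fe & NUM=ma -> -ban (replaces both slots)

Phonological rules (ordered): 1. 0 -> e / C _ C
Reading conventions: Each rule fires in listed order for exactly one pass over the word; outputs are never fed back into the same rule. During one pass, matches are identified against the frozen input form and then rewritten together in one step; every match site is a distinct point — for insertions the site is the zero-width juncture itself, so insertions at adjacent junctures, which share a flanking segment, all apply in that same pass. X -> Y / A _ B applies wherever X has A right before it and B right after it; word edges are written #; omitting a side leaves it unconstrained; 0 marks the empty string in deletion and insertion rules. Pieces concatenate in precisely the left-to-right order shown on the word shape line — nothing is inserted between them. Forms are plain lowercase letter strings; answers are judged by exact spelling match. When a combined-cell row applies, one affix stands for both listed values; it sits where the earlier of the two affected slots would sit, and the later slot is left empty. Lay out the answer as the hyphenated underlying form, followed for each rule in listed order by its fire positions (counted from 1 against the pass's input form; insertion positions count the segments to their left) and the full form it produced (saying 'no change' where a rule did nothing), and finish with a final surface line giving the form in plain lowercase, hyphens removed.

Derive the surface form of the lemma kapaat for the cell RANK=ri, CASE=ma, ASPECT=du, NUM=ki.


underlying: kapaat-as-kav-ne-un
1. 0 -> e / C _ C: inserts after position(s) 8, 11: kapaatasekaveneun
surface: kapaatasekaveneun


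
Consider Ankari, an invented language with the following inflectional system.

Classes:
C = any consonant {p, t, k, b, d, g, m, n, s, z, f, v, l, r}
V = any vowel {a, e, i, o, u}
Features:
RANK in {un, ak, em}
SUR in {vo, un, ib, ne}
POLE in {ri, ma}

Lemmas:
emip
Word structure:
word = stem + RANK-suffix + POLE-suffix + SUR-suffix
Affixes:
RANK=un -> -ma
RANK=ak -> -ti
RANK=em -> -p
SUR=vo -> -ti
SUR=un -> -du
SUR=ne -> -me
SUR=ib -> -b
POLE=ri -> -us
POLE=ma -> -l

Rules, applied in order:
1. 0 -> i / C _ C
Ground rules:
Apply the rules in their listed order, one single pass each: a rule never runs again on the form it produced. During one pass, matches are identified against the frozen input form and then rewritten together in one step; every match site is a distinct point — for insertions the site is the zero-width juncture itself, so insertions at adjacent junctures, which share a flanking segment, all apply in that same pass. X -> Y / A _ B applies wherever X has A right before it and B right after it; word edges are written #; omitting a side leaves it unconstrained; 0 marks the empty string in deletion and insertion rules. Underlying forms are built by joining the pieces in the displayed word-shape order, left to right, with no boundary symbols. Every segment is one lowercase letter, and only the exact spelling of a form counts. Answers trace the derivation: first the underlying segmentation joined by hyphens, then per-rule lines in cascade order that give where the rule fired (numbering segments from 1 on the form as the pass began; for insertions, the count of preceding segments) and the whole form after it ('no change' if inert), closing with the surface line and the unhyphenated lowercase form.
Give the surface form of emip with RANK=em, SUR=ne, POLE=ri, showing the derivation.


underlying: emip-p-us-me
1. 0 -> i / C _ C: inserts after position(s) 4, 7: emipipusime
surface: emipipusime


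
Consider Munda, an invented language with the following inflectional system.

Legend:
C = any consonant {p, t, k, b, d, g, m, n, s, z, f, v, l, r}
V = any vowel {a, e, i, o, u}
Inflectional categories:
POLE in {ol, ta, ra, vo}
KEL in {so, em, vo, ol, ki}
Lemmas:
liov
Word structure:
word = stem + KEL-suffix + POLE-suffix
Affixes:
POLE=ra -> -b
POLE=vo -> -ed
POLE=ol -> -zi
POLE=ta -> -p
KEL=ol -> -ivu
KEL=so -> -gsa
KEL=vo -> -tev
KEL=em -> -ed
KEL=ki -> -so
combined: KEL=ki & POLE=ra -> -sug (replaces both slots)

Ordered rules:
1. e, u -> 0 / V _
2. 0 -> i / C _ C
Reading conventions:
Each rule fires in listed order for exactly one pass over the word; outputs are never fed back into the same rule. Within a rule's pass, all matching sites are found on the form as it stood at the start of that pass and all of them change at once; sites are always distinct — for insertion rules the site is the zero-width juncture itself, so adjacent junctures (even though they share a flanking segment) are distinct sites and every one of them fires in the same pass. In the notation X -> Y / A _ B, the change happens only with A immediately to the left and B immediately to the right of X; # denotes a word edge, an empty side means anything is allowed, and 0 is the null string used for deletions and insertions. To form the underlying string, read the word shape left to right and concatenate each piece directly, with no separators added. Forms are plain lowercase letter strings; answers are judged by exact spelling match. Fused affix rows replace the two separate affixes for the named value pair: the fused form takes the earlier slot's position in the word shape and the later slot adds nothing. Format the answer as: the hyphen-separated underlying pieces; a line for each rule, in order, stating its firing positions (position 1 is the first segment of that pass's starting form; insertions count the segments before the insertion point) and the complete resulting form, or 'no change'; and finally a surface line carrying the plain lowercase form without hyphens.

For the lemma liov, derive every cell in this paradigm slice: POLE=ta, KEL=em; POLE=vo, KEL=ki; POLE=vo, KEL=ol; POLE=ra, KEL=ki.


cell POLE=ta, KEL=em:
underlying: liov-ed-p
1. e, u -> 0 / V _: no change
2. 0 -> i / C _ C: inserts after position(s) 6: liovedip
surface: liovedip

cell POLE=vo, KEL=ki:
underlying: liov-so-ed
1. e, u -> 0 / V _: fires at position(s) 7: liovsod
2. 0 -> i / C _ C: inserts after position(s) 4: liovisod
surface: liovisod

cell POLE=vo, KEL=ol:
underlying: liov-ivu-ed
1. e, u -> 0 / V _: fires at position(s) 8: liovivud
2. 0 -> i / C _ C: no change
surface: liovivud

cell POLE=ra, KEL=ki:
underlying: liov-sug
1. e, u -> 0 / V _: no change
2. 0 -> i / C _ C: inserts after position(s) 4: liovisug
surface: liovisug


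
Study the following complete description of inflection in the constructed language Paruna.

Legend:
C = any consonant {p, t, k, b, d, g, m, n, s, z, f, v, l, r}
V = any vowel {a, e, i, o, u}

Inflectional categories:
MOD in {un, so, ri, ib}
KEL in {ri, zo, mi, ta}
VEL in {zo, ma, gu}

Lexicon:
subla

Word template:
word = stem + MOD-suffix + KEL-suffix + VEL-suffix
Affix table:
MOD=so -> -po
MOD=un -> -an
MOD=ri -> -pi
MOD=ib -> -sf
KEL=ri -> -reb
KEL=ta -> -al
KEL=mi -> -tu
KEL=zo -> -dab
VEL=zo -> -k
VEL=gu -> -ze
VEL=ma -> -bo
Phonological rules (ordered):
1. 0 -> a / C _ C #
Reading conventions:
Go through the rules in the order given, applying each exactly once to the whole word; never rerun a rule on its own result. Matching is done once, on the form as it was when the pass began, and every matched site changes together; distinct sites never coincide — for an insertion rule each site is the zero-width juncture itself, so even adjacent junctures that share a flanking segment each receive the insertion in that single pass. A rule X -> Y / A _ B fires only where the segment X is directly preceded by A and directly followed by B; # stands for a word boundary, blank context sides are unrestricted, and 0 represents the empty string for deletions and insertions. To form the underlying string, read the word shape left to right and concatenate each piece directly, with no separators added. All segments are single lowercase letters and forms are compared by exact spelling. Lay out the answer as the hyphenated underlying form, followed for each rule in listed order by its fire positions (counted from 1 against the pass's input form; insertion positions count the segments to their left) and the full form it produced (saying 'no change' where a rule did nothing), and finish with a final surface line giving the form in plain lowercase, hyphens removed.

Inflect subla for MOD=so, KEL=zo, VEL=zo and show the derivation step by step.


underlying: subla-po-dab-k
1. 0 -> a / C _ C #: inserts after position(s) 10: sublapodabak
surface: sublapodabak


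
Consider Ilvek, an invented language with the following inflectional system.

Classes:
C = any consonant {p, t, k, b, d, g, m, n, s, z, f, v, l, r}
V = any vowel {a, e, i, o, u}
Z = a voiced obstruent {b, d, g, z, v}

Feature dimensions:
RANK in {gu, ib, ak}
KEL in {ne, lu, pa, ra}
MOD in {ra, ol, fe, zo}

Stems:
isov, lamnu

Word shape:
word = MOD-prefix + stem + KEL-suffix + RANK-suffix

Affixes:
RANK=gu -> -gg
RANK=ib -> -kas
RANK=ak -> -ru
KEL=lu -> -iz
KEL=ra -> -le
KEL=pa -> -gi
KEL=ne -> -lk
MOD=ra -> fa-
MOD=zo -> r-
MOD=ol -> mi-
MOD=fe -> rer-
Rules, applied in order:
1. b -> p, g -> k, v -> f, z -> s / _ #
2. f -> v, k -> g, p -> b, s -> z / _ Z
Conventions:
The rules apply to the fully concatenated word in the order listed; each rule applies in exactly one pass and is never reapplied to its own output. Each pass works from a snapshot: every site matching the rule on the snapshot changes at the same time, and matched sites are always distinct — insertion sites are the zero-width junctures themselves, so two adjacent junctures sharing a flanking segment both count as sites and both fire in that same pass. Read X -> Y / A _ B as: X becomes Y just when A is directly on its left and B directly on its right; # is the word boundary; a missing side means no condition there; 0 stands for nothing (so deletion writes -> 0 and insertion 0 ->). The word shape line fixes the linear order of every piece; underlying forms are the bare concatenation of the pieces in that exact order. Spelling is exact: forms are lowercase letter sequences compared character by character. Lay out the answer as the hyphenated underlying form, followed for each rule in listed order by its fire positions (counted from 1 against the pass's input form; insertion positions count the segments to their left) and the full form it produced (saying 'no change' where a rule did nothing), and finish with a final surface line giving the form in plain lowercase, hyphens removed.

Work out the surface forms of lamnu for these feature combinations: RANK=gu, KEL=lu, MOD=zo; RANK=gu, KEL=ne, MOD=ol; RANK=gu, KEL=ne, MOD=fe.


cell RANK=gu, KEL=lu, MOD=zo:
underlying: r-lamnu-iz-gg
1. b -> p, g -> k, v -> f, z -> s / _ #: fires at position(s) 10: rlamnuizgk
2. f -> v, k -> g, p -> b, s -> z / _ Z: no change
surface: rlamnuizgk

cell RANK=gu, KEL=ne, MOD=ol:
underlying: mi-lamnu-lk-gg
1. b -> p, g -> k, v -> f, z -> s / _ #: fires at position(s) 11: milamnulkgk
2. f -> v, k -> g, p -> b, s -> z / _ Z: fires at position(s) 9: milamnulggk
surface: milamnulggk

cell RANK=gu, KEL=ne, MOD=fe:
underlying: rer-lamnu-lk-gg
1. b -> p, g -> k, v -> f, z -> s / _ #: fires at position(s) 12: rerlamnulkgk
2. f -> v, k -> g, p -> b, s -> z / _ Z: fires at position(s) 10: rerlamnulggk
surface: rerlamnulggk


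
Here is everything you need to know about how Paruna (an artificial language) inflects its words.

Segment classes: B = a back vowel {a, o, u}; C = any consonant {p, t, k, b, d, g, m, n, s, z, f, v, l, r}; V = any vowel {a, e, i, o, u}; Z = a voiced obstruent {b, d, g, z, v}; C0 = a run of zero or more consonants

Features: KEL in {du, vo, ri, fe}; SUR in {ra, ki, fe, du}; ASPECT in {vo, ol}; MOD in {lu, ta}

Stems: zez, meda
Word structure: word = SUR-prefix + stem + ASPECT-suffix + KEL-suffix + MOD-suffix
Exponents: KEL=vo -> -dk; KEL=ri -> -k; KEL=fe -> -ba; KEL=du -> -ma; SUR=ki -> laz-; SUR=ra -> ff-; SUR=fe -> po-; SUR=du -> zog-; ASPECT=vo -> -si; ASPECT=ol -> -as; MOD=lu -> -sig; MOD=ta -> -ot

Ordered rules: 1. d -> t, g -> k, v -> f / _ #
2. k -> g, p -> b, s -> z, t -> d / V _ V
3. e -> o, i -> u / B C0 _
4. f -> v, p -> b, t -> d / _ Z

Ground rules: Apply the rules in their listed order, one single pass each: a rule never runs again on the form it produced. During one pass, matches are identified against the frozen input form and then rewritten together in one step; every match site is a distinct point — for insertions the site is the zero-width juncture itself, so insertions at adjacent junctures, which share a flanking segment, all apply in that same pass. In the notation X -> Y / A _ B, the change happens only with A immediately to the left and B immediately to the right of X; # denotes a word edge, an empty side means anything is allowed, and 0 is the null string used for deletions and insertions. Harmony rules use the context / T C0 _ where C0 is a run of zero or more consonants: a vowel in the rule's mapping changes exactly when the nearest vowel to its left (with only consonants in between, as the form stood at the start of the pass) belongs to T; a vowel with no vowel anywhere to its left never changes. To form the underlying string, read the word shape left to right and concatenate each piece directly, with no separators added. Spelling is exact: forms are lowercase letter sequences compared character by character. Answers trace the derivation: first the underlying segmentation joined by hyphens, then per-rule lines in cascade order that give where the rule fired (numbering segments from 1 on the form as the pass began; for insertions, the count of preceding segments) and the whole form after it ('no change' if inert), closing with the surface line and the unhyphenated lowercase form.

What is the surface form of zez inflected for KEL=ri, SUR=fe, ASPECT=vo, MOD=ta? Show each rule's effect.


underlying: po-zez-si-k-ot
1. d -> t, g -> k, v -> f / _ #: no change
2. k -> g, p -> b, s -> z, t -> d / V _ V: fires at position(s) 8: pozezsigot
3. e -> o, i -> u / B C0 _: fires at position(s) 4: pozozsigot
4. f -> v, p -> b, t -> d / _ Z: no change
surface: pozozsigot


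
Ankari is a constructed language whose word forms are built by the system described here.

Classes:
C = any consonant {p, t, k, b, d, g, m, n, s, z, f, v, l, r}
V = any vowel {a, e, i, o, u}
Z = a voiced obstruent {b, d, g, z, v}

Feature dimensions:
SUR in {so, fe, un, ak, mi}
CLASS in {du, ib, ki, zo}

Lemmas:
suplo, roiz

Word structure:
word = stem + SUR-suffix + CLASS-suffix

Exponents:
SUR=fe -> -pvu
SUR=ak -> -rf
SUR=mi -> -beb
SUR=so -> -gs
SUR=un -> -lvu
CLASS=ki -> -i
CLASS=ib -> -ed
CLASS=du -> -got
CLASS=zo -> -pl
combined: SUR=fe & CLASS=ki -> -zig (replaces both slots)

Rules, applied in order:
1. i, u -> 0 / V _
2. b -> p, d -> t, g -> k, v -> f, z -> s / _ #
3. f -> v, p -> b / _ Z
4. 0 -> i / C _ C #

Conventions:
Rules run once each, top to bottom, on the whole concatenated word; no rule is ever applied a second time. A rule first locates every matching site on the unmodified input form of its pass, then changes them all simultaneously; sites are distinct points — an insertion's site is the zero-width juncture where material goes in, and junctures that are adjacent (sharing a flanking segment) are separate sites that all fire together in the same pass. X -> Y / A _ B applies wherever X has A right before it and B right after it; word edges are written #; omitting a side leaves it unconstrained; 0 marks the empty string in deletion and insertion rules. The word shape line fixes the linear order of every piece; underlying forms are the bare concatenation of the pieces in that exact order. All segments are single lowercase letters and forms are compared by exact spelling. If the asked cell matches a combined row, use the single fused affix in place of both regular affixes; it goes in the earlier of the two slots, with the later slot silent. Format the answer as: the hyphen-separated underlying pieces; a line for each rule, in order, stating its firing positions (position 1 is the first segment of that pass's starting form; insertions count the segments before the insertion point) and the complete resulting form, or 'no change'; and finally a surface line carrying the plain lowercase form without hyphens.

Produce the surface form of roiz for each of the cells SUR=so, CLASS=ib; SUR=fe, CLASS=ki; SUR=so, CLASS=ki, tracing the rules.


cell SUR=so, CLASS=ib:
underlying: roiz-gs-ed
1. i, u -> 0 / V _: fires at position(s) 3: rozgsed
2. b -> p, d -> t, g -> k, v -> f, z -> s / _ #: fires at position(s) 7: rozgset
3. f -> v, p -> b / _ Z: no change
4. 0 -> i / C _ C #: no change
surface: rozgset

cell SUR=fe, CLASS=ki:
underlying: roiz-zig
1. i, u -> 0 / V _: fires at position(s) 3: rozzig
2. b -> p, d -> t, g -> k, v -> f, z -> s / _ #: fires at position(s) 6: rozzik
3. f -> v, p -> b / _ Z: no change
4. 0 -> i / C _ C #: no change
surface: rozzik

cell SUR=so, CLASS=ki:
underlying: roiz-gs-i
1. i, u -> 0 / V _: fires at position(s) 3: rozgsi
2. b -> p, d -> t, g -> k, v -> f, z -> s / _ #: no change
3. f -> v, p -> b / _ Z: no change
4. 0 -> i / C _ C #: no change
surface: rozgsi


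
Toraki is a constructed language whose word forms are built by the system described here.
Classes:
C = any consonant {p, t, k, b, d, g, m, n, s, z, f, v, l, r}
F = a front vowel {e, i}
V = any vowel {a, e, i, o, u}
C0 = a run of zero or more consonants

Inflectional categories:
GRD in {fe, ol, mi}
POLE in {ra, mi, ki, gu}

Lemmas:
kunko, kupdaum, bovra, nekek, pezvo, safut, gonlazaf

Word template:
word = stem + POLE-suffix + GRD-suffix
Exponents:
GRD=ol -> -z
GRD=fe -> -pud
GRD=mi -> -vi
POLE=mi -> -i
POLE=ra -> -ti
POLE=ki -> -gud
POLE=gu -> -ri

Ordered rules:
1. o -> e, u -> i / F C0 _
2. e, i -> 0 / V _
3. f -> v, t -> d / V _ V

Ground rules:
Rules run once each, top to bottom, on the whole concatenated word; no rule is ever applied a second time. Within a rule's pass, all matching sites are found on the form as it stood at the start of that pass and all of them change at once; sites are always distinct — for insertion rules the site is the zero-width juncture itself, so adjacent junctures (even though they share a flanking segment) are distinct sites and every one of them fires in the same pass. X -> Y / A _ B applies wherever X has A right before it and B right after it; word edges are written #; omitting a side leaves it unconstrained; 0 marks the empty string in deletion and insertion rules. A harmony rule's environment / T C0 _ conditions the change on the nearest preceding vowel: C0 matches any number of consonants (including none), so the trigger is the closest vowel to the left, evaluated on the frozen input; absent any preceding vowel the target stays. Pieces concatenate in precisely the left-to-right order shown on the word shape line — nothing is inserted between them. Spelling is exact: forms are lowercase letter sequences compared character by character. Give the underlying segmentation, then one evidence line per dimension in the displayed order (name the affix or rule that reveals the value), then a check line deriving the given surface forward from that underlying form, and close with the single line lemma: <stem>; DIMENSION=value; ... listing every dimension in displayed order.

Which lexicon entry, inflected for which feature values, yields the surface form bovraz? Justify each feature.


underlying: bovra-i-z
GRD=ol - signalled by the affix -z
POLE=mi - signalled by the affix -i
check: bovraiz -> bovraiz -> bovraz -> bovraz
lemma: bovra; GRD=ol; POLE=mi


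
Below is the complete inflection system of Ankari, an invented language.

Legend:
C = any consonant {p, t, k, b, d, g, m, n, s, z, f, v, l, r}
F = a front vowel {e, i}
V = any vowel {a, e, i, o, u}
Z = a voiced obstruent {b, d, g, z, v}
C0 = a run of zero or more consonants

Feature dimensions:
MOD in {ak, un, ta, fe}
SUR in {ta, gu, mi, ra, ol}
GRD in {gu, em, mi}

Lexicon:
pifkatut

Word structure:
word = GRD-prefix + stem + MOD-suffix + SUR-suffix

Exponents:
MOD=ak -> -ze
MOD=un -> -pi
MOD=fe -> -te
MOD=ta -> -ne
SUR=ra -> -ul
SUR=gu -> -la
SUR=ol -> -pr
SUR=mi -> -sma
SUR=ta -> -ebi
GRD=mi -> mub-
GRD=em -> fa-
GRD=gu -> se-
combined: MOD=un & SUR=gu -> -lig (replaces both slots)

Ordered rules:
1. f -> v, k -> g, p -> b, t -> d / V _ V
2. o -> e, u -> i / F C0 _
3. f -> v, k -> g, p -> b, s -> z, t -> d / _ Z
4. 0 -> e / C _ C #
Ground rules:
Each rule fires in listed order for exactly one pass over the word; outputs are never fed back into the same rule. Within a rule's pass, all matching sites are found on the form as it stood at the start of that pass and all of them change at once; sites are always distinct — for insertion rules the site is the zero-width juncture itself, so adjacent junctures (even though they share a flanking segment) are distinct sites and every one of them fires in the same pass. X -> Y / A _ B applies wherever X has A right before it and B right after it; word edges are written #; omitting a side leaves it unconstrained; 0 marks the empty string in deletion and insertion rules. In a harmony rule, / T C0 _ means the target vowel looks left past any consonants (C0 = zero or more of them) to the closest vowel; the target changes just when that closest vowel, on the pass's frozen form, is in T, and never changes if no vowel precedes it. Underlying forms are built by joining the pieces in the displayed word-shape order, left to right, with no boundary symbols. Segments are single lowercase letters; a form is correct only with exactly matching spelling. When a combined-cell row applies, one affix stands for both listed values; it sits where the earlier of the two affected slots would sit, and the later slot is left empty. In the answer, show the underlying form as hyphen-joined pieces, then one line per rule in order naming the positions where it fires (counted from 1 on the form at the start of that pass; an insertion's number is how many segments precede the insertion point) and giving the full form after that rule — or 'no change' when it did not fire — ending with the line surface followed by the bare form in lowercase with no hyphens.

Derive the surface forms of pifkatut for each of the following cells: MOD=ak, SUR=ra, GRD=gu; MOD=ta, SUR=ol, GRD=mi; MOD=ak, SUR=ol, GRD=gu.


cell MOD=ak, SUR=ra, GRD=gu:
underlying: se-pifkatut-ze-ul
1. f -> v, k -> g, p -> b, t -> d / V _ V: fires at position(s) 3, 8: sebifkadutzeul
2. o -> e, u -> i / F C0 _: fires at position(s) 13: sebifkadutzeil
3. f -> v, k -> g, p -> b, s -> z, t -> d / _ Z: fires at position(s) 10: sebifkadudzeil
4. 0 -> e / C _ C #: no change
surface: sebifkadudzeil

cell MOD=ta, SUR=ol, GRD=mi:
underlying: mub-pifkatut-ne-pr
1. f -> v, k -> g, p -> b, t -> d / V _ V: fires at position(s) 9: mubpifkadutnepr
2. o -> e, u -> i / F C0 _: no change
3. f -> v, k -> g, p -> b, s -> z, t -> d / _ Z: no change
4. 0 -> e / C _ C #: inserts after position(s) 14: mubpifkadutneper
surface: mubpifkadutneper

cell MOD=ak, SUR=ol, GRD=gu:
underlying: se-pifkatut-ze-pr
1. f -> v, k -> g, p -> b, t -> d / V _ V: fires at position(s) 3, 8: sebifkadutzepr
2. o -> e, u -> i / F C0 _: no change
3. f -> v, k -> g, p -> b, s -> z, t -> d / _ Z: fires at position(s) 10: sebifkadudzepr
4. 0 -> e / C _ C #: inserts after position(s) 13: sebifkadudzeper
surface: sebifkadudzeper


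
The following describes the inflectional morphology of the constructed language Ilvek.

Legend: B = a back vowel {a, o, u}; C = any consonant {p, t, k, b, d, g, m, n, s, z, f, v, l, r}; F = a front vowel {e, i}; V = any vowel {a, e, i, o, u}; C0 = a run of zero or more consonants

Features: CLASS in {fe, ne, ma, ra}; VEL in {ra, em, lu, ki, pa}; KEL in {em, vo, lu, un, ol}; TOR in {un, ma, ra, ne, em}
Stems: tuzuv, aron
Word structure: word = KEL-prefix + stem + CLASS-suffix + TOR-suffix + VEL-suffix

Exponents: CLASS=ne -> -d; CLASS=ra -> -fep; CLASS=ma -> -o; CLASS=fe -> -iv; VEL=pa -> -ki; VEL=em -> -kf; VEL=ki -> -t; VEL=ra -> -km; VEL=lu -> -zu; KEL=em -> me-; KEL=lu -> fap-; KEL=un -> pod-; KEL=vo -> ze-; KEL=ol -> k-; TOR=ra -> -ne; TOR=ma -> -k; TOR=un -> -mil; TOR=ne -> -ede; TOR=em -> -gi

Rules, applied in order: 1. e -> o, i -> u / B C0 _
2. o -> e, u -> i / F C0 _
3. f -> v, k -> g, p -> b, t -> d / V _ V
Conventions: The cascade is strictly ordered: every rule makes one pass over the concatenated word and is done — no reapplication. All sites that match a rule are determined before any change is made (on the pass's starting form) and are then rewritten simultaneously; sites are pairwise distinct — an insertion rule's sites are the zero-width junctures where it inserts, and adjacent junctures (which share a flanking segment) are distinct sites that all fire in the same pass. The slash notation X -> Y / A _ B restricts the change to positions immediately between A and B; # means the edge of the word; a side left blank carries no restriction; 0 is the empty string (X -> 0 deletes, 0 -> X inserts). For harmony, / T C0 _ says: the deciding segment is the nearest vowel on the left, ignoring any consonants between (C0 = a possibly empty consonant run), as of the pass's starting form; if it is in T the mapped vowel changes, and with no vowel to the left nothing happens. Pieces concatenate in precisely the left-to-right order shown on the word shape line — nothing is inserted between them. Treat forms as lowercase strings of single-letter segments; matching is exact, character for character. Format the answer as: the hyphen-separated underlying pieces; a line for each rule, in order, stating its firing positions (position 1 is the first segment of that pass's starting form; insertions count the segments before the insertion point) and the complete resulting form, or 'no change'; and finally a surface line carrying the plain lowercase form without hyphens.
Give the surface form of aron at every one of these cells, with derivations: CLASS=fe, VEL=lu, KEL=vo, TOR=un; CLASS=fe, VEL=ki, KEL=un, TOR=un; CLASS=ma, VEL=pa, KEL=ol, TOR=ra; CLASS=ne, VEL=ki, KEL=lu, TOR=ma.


cell CLASS=fe, VEL=lu, KEL=vo, TOR=un:
underlying: ze-aron-iv-mil-zu
1. e -> o, i -> u / B C0 _: fires at position(s) 7: zearonuvmilzu
2. o -> e, u -> i / F C0 _: fires at position(s) 13: zearonuvmilzi
3. f -> v, k -> g, p -> b, t -> d / V _ V: no change
surface: zearonuvmilzi

cell CLASS=fe, VEL=ki, KEL=un, TOR=un:
underlying: pod-aron-iv-mil-t
1. e -> o, i -> u / B C0 _: fires at position(s) 8: podaronuvmilt
2. o -> e, u -> i / F C0 _: no change
3. f -> v, k -> g, p -> b, t -> d / V _ V: no change
surface: podaronuvmilt

cell CLASS=ma, VEL=pa, KEL=ol, TOR=ra:
underlying: k-aron-o-ne-ki
1. e -> o, i -> u / B C0 _: fires at position(s) 8: karononoki
2. o -> e, u -> i / F C0 _: no change
3. f -> v, k -> g, p -> b, t -> d / V _ V: fires at position(s) 9: karononogi
surface: karononogi

cell CLASS=ne, VEL=ki, KEL=lu, TOR=ma:
underlying: fap-aron-d-k-t
1. e -> o, i -> u / B C0 _: no change
2. o -> e, u -> i / F C0 _: no change
3. f -> v, k -> g, p -> b, t -> d / V _ V: fires at position(s) 3: fabarondkt
surface: fabarondkt


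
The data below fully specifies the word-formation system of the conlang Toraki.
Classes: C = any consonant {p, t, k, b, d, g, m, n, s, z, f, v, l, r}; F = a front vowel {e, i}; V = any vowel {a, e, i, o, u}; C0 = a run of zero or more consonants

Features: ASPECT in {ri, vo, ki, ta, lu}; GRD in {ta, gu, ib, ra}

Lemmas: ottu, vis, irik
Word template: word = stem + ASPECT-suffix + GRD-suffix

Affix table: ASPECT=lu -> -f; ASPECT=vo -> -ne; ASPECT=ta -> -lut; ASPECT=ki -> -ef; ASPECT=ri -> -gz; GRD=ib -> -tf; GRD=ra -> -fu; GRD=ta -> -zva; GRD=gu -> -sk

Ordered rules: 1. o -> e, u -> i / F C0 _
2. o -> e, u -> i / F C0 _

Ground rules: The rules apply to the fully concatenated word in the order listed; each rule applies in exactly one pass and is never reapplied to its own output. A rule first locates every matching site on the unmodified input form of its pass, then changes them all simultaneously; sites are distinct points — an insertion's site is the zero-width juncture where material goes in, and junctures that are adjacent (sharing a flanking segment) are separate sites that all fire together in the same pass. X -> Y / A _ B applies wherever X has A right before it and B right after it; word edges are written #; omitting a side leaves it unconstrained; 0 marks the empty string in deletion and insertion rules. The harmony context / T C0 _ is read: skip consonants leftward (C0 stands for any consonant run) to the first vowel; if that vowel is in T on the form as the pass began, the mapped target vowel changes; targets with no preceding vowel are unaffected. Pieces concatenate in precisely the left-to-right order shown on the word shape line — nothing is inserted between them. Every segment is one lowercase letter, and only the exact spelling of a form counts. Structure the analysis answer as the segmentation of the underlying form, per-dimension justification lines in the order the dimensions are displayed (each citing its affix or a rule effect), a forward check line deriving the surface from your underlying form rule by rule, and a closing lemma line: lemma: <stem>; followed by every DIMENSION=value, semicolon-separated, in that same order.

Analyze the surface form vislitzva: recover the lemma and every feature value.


underlying: vis-lut-zva
ASPECT=ta - signalled by the affix -lut
GRD=ta - signalled by the affix -zva
check: vislutzva -> vislitzva -> vislitzva
lemma: vis; ASPECT=ta; GRD=ta


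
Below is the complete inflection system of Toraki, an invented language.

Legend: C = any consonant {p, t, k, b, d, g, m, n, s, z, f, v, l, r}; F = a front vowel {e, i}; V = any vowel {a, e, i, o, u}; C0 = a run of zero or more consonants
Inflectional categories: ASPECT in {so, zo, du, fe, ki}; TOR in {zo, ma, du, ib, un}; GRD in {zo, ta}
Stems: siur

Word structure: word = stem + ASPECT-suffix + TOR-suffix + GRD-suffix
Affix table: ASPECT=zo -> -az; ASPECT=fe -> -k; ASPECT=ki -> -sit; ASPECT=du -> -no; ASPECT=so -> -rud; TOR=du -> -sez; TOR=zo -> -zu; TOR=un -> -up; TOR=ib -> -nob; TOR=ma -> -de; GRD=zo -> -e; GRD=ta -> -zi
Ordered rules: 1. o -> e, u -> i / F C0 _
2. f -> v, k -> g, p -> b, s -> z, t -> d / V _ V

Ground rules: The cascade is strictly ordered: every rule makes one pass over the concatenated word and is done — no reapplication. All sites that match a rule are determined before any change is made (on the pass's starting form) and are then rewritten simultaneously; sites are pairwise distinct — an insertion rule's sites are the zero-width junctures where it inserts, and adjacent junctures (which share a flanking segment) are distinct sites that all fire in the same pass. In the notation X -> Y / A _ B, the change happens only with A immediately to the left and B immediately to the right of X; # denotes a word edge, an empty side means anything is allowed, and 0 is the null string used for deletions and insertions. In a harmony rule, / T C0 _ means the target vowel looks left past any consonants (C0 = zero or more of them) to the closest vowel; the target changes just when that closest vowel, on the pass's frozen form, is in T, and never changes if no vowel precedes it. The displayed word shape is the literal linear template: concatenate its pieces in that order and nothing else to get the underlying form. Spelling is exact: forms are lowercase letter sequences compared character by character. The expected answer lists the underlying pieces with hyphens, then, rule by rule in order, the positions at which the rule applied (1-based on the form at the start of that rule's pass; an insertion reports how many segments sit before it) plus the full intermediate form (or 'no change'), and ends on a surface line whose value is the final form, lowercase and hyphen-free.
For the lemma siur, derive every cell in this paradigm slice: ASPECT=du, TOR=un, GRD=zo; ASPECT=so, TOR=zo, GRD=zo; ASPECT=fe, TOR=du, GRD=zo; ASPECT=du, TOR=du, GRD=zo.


cell ASPECT=du, TOR=un, GRD=zo:
underlying: siur-no-up-e
1. o -> e, u -> i / F C0 _: fires at position(s) 3: siirnoupe
2. f -> v, k -> g, p -> b, s -> z, t -> d / V _ V: fires at position(s) 8: siirnoube
surface: siirnoube

cell ASPECT=so, TOR=zo, GRD=zo:
underlying: siur-rud-zu-e
1. o -> e, u -> i / F C0 _: fires at position(s) 3: siirrudzue
2. f -> v, k -> g, p -> b, s -> z, t -> d / V _ V: no change
surface: siirrudzue

cell ASPECT=fe, TOR=du, GRD=zo:
underlying: siur-k-sez-e
1. o -> e, u -> i / F C0 _: fires at position(s) 3: siirkseze
2. f -> v, k -> g, p -> b, s -> z, t -> d / V _ V: no change
surface: siirkseze

cell ASPECT=du, TOR=du, GRD=zo:
underlying: siur-no-sez-e
1. o -> e, u -> i / F C0 _: fires at position(s) 3: siirnoseze
2. f -> v, k -> g, p -> b, s -> z, t -> d / V _ V: fires at position(s) 7: siirnozeze
surface: siirnozeze


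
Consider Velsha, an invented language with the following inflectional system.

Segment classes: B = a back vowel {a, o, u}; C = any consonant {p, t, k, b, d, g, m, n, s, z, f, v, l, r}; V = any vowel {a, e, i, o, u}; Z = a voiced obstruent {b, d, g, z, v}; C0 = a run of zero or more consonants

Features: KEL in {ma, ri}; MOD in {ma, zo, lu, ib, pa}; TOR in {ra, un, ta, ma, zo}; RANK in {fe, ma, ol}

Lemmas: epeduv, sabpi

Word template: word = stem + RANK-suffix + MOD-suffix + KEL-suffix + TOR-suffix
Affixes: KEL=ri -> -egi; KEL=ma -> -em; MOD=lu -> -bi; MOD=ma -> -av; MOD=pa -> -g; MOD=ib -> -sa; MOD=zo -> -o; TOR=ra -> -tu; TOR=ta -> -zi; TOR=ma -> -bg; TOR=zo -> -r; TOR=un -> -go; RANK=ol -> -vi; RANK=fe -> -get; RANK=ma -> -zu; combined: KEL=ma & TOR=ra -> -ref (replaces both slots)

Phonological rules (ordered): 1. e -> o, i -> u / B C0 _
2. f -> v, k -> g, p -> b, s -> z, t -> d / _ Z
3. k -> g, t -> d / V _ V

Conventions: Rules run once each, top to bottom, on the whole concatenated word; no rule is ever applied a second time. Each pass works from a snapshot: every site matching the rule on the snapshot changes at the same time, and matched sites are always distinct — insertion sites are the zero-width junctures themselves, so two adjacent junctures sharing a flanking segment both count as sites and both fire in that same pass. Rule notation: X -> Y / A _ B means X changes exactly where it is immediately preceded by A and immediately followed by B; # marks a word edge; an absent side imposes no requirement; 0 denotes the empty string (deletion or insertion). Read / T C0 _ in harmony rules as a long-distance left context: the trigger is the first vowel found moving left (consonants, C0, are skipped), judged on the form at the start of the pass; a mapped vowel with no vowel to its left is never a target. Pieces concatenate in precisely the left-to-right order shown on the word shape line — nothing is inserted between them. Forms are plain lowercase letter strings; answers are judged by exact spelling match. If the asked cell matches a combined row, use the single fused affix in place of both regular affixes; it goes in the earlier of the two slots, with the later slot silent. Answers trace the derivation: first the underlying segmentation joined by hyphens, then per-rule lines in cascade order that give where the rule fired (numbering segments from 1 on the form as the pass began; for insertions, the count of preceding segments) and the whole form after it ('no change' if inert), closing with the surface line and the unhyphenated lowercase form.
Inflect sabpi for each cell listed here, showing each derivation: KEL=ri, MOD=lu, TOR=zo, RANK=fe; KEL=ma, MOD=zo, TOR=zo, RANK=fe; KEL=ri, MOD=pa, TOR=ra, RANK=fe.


cell KEL=ri, MOD=lu, TOR=zo, RANK=fe:
underlying: sabpi-get-bi-egi-r
1. e -> o, i -> u / B C0 _: fires at position(s) 5: sabpugetbiegir
2. f -> v, k -> g, p -> b, s -> z, t -> d / _ Z: fires at position(s) 8: sabpugedbiegir
3. k -> g, t -> d / V _ V: no change
surface: sabpugedbiegir

cell KEL=ma, MOD=zo, TOR=zo, RANK=fe:
underlying: sabpi-get-o-em-r
1. e -> o, i -> u / B C0 _: fires at position(s) 5, 10: sabpugetoomr
2. f -> v, k -> g, p -> b, s -> z, t -> d / _ Z: no change
3. k -> g, t -> d / V _ V: fires at position(s) 8: sabpugedoomr
surface: sabpugedoomr

cell KEL=ri, MOD=pa, TOR=ra, RANK=fe:
underlying: sabpi-get-g-egi-tu
1. e -> o, i -> u / B C0 _: fires at position(s) 5: sabpugetgegitu
2. f -> v, k -> g, p -> b, s -> z, t -> d / _ Z: fires at position(s) 8: sabpugedgegitu
3. k -> g, t -> d / V _ V: fires at position(s) 13: sabpugedgegidu
surface: sabpugedgegidu


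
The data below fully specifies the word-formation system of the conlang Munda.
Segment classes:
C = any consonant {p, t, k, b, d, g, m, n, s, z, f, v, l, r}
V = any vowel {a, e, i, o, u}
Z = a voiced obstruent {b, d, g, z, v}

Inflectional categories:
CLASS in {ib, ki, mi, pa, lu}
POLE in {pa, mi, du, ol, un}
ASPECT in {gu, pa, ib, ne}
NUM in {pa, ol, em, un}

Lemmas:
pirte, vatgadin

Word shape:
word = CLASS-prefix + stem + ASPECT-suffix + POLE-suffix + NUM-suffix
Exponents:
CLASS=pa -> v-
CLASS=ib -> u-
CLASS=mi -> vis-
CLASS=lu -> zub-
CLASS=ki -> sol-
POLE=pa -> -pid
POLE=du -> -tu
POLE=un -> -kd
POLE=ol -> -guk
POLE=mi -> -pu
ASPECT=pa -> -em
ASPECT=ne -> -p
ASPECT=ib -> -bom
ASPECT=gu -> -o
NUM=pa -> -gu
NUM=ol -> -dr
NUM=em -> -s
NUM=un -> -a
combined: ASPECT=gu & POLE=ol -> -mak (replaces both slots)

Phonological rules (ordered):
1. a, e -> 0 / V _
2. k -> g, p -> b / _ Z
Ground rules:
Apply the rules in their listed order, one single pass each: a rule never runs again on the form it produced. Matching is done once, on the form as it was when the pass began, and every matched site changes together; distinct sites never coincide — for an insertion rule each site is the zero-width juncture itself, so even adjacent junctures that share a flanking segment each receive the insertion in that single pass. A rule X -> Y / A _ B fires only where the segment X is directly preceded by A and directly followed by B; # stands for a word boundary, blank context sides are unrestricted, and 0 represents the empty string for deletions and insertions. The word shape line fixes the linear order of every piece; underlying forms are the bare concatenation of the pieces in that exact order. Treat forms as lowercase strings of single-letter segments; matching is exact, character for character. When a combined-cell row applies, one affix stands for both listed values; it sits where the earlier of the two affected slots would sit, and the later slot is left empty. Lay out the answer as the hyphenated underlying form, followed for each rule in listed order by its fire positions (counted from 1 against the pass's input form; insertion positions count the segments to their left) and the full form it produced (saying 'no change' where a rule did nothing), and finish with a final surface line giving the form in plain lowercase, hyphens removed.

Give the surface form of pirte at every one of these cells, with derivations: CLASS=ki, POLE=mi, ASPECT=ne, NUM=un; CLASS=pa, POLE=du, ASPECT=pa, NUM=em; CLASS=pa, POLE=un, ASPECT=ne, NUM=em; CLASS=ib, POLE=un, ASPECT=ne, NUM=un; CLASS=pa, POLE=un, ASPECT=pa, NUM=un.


cell CLASS=ki, POLE=mi, ASPECT=ne, NUM=un:
underlying: sol-pirte-p-pu-a
1. a, e -> 0 / V _: fires at position(s) 12: solpirteppu
2. k -> g, p -> b / _ Z: no change
surface: solpirteppu

cell CLASS=pa, POLE=du, ASPECT=pa, NUM=em:
underlying: v-pirte-em-tu-s
1. a, e -> 0 / V _: fires at position(s) 7: vpirtemtus
2. k -> g, p -> b / _ Z: no change
surface: vpirtemtus

cell CLASS=pa, POLE=un, ASPECT=ne, NUM=em:
underlying: v-pirte-p-kd-s
1. a, e -> 0 / V _: no change
2. k -> g, p -> b / _ Z: fires at position(s) 8: vpirtepgds
surface: vpirtepgds

cell CLASS=ib, POLE=un, ASPECT=ne, NUM=un:
underlying: u-pirte-p-kd-a
1. a, e -> 0 / V _: no change
2. k -> g, p -> b / _ Z: fires at position(s) 8: upirtepgda
surface: upirtepgda

cell CLASS=pa, POLE=un, ASPECT=pa, NUM=un:
underlying: v-pirte-em-kd-a
1. a, e -> 0 / V _: fires at position(s) 7: vpirtemkda
2. k -> g, p -> b / _ Z: fires at position(s) 8: vpirtemgda
surface: vpirtemgda
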